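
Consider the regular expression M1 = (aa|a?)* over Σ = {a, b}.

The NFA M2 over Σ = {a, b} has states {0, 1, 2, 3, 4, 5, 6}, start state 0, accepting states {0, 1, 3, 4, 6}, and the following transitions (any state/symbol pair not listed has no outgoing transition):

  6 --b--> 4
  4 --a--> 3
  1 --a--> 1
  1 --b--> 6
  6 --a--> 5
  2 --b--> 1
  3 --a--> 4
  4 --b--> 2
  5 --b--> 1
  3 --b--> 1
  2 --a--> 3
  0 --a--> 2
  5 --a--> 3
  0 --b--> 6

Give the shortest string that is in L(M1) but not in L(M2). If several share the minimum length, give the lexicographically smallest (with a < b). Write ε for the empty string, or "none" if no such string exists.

a

The string a is accepted by M1 but not by M2.
No shorter string lies in the difference, and a is the lexicographically first length-1 string in L(M1) \ L(M2).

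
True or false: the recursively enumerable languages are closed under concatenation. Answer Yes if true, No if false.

Dovetail over all split points of the input and all step bounds t = 1, 2, …, simulating the recogniser for L₁ on the prefix and the recogniser for L₂ on the suffix for t steps; accept if for some split both accept.
So the recursively enumerable languages are closed under concatenation.

Yes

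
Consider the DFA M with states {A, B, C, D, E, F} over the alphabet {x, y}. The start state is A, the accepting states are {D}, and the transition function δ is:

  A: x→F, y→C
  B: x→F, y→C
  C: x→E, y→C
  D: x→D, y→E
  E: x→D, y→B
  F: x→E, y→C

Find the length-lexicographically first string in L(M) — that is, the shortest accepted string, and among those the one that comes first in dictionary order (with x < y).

xxx

A breadth-first search from A reaches an accepting state first via the path A → F → E → D on input xxx.
No string of length < 3 is accepted (BFS exhausts all shorter strings without reaching an accepting state), and xxx is the lexicographically least accepting string of length 3.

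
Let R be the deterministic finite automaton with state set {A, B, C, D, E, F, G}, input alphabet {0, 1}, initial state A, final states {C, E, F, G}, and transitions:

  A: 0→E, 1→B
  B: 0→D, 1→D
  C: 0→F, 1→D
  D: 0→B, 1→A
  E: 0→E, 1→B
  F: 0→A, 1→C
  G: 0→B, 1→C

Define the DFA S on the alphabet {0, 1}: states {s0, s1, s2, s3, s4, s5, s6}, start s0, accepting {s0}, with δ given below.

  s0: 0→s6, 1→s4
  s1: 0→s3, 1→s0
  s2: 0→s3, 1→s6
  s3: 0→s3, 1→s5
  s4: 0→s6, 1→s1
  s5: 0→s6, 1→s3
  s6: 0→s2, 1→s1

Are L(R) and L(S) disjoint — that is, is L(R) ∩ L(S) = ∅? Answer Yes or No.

Yes

Exploring the product automaton R × S from the start pair (A, s0), following both machines on each input symbol, reaches 23 state pairs: (A, s0), (E, s6), (B, s4), (E, s2), (B, s1), (D, s6), (D, s1), (E, s3), (B, s6), (D, s3), (D, s0), (B, s2), (A, s1), (B, s3), (B, s5), (D, s2), (A, s5), (A, s4), (B, s0), (D, s5), (A, s6), (D, s4), (A, s3).
R accepts in {C, E, F, G} and S accepts in {s0}; no reachable pair has both components accepting, so no string drives both machines to acceptance simultaneously and L(R) ∩ L(S) = ∅.
So no string is accepted by both, and the intersection is empty.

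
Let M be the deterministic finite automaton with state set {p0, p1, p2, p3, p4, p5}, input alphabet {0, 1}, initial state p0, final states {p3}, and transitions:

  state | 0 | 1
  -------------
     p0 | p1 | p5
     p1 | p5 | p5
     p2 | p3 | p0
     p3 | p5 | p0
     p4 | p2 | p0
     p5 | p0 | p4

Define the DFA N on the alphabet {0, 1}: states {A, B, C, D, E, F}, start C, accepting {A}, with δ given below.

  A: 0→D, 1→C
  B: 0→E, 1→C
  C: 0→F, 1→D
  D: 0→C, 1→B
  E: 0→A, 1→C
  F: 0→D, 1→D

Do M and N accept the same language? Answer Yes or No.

Exploring the product automaton M × N from the start pair (p0, C), following both machines on each input symbol, reaches 6 state pairs: (p0, C), (p1, F), (p5, D), (p4, B), (p2, E), (p3, A).
M accepts in {p3} and N accepts in {A}. In every reachable pair the two components are either both accepting — (p3, A) — or both non-accepting, so no string is accepted by exactly one of the machines: L(M) \ L(N) and L(N) \ L(M) are both empty.
Hence every string is accepted by M iff it is accepted by N, and the two languages coincide.

Yes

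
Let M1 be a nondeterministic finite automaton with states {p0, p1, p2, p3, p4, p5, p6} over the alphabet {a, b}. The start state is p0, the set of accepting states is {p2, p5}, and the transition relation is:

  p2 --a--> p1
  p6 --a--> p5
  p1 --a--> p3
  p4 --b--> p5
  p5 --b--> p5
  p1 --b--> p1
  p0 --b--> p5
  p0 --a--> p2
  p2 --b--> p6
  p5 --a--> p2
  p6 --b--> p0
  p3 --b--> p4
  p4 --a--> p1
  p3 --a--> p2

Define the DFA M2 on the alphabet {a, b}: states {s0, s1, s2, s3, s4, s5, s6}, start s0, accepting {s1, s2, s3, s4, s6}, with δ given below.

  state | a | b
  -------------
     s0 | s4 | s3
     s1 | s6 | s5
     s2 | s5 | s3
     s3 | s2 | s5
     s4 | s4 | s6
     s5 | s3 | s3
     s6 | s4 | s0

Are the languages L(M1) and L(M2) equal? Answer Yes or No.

The string bb is accepted by M1 but rejected by M2.
So L(M1) ≠ L(M2).

No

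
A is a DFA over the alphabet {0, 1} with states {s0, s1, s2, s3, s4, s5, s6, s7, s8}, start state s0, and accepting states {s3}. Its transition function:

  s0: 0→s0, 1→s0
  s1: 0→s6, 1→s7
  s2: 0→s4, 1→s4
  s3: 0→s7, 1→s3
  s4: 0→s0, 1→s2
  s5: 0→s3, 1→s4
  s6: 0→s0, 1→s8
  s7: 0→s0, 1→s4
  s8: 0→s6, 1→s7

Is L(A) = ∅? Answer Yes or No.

The states reachable from the start state are {s0}.
None of the accepting states {s3} is reachable, so no string is accepted and L(A) = ∅.

Yes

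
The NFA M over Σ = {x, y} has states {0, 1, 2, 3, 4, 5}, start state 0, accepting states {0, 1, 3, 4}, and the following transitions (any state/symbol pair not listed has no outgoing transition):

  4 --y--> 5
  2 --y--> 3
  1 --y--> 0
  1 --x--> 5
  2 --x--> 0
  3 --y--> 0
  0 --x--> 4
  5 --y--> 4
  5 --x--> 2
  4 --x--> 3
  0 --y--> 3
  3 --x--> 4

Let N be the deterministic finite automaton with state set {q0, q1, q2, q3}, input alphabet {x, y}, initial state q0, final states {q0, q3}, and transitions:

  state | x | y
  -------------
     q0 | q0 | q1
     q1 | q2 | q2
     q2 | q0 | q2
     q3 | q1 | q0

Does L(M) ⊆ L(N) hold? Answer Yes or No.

No

The string y is in L(M) but not in L(N).
So L(M) ⊄ L(N).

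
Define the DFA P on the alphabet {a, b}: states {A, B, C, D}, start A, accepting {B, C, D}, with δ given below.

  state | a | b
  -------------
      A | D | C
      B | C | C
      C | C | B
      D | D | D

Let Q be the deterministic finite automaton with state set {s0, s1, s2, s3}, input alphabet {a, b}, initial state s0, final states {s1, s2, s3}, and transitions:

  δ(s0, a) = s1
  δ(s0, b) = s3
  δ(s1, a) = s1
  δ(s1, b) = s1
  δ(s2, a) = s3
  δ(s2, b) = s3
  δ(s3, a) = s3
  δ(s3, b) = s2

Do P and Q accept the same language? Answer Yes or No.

Exploring the product automaton P × Q from the start pair (A, s0), following both machines on each input symbol, reaches 4 state pairs: (A, s0), (D, s1), (C, s3), (B, s2).
P accepts in {B, C, D} and Q accepts in {s1, s2, s3}. In every reachable pair the two components are either both accepting — (D, s1), (C, s3), (B, s2) — or both non-accepting, so no string is accepted by exactly one of the machines: L(P) \ L(Q) and L(Q) \ L(P) are both empty.
Hence every string is accepted by P iff it is accepted by Q, and the two languages coincide.

Yes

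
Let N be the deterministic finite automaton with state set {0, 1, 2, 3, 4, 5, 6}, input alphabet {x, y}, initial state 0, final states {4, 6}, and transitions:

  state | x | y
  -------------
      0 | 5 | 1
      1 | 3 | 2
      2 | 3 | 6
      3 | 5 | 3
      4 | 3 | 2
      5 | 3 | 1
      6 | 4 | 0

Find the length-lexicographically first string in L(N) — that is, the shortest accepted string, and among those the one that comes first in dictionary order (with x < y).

yyy

A breadth-first search from 0 reaches an accepting state first via the path 0 → 1 → 2 → 6 on input yyy.
No string of length < 3 is accepted (BFS exhausts all shorter strings without reaching an accepting state), and yyy is the lexicographically least accepting string of length 3.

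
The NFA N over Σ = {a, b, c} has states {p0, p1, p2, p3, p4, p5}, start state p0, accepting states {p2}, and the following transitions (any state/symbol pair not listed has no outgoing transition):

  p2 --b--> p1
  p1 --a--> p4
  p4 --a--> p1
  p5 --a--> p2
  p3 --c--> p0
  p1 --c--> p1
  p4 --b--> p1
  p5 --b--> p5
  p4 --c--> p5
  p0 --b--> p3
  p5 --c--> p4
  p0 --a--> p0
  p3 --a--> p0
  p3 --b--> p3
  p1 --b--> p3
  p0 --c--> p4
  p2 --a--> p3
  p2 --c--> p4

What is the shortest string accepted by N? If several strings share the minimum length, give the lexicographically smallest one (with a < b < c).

A breadth-first search from p0 reaches an accepting state first via the path p0 → p4 → p5 → p2 on input cca.
No string of length < 3 is accepted (BFS exhausts all shorter strings without reaching an accepting state), and cca is the lexicographically least accepting string of length 3.

cca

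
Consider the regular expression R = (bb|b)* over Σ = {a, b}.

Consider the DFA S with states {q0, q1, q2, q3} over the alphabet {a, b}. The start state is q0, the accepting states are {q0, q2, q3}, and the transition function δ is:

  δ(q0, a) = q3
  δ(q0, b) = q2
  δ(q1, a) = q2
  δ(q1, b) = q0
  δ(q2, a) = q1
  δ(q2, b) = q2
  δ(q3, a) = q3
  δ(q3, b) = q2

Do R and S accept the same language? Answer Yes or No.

No

The string a is accepted by S but rejected by R.
So L(R) ≠ L(S).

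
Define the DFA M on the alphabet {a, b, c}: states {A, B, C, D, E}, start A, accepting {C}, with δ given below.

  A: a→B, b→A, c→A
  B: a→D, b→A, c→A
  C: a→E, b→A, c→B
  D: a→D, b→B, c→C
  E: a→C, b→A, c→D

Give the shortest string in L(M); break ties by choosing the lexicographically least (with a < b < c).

A breadth-first search from A reaches an accepting state first via the path A → B → D → C on input aac.
No string of length < 3 is accepted (BFS exhausts all shorter strings without reaching an accepting state), and aac is the lexicographically least accepting string of length 3.

aac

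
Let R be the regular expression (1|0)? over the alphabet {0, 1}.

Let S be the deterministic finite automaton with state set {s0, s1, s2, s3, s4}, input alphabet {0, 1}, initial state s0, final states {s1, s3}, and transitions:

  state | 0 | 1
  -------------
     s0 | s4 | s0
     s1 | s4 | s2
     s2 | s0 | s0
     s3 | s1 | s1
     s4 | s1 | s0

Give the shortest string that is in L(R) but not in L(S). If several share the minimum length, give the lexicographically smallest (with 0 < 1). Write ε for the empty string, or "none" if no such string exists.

ε

The empty string ε is accepted by R but not by S.
Since ε is the unique shortest string, it is the required witness.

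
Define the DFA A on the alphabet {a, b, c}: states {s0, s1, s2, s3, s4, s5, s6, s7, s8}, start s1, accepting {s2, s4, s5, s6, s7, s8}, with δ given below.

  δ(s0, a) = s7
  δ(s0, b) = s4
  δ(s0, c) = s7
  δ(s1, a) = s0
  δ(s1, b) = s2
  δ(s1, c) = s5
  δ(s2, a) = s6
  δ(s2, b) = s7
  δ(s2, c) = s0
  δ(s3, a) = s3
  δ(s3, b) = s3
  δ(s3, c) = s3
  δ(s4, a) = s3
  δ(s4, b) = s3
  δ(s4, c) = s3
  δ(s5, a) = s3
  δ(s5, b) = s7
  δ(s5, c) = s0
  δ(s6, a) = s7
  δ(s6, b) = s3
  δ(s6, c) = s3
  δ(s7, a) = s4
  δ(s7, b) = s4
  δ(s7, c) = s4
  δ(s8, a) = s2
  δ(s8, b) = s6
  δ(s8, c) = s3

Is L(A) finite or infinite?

finite

The useful states (reachable from s1 and able to reach an accepting state) are {s0, s1, s2, s4, s5, s6, s7}.
Restricted to these states the transition graph has no cycle, so every accepting path has bounded length and L is finite.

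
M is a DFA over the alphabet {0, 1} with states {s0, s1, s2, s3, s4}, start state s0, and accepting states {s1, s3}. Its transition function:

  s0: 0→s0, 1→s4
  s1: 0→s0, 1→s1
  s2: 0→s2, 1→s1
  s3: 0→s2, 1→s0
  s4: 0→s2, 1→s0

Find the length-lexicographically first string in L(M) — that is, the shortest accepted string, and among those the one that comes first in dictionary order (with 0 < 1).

101

A breadth-first search from s0 reaches an accepting state first via the path s0 → s4 → s2 → s1 on input 101.
No string of length < 3 is accepted (BFS exhausts all shorter strings without reaching an accepting state), and 101 is the lexicographically least accepting string of length 3.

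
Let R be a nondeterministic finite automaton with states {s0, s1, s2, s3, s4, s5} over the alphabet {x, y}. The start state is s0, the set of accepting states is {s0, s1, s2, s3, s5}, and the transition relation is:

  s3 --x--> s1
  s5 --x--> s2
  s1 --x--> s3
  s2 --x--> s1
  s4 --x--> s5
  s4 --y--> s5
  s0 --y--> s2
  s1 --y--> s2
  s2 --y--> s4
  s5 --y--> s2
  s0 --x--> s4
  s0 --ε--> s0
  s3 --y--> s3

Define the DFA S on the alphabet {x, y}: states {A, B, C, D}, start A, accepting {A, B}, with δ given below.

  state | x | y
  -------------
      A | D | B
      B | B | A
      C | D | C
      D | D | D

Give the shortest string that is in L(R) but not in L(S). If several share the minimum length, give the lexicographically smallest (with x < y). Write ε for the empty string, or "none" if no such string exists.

The string xx is accepted by R but not by S.
No shorter string lies in the difference, and xx is the lexicographically first length-2 string in L(R) \ L(S).

xx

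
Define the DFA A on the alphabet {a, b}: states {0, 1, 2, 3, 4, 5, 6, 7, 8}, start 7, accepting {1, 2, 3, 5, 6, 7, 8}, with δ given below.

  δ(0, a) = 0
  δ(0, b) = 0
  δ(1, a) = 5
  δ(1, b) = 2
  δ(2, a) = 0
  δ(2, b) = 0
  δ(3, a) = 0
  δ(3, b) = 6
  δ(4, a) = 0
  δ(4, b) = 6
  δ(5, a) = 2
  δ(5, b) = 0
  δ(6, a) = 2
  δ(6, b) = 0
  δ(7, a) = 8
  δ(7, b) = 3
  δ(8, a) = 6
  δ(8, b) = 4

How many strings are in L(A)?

The useful subgraph on states {2, 3, 4, 6, 7, 8} is acyclic, so L(A) is finite; the longest accepting path visits 5 useful states, giving maximum string length 4.
Counting accepting paths from 7 by length: 1 of length 0, 2 of length 1, 2 of length 2, 3 of length 3, 1 of length 4. Total 9.

9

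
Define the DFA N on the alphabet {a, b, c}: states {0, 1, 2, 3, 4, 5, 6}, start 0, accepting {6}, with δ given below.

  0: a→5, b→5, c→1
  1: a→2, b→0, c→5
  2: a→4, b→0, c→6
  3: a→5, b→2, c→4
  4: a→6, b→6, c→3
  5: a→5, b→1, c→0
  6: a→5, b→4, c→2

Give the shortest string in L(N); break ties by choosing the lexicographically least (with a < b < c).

cac

A breadth-first search from 0 reaches an accepting state first via the path 0 → 1 → 2 → 6 on input cac.
No string of length < 3 is accepted (BFS exhausts all shorter strings without reaching an accepting state), and cac is the lexicographically least accepting string of length 3.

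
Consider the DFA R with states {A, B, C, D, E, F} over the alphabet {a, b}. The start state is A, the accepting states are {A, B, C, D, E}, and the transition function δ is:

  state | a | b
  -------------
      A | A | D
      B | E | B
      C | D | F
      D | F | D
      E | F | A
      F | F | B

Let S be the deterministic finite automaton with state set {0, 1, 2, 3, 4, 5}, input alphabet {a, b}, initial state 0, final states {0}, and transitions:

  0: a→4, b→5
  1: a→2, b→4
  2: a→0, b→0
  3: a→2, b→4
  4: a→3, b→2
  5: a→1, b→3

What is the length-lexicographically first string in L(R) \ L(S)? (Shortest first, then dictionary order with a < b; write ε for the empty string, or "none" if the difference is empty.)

a

The string a is accepted by R but not by S.
No shorter string lies in the difference, and a is the lexicographically first length-1 string in L(R) \ L(S).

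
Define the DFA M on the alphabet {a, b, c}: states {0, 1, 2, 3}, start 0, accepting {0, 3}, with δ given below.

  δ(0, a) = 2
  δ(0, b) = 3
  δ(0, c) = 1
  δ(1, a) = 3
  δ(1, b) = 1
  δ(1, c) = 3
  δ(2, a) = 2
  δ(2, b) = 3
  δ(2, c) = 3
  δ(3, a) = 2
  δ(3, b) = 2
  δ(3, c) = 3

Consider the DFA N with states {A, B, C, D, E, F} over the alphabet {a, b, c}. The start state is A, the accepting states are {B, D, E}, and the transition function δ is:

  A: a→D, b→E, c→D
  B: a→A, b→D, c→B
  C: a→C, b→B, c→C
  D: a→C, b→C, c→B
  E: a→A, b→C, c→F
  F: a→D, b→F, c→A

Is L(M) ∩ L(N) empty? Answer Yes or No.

No

The string b is accepted by both M and N.
Hence L(M) ∩ L(N) ≠ ∅.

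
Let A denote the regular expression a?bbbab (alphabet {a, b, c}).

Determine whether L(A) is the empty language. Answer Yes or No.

The string bbbab matches the expression, so it belongs to L(A).
Since L(A) contains at least one string, it is not empty.

No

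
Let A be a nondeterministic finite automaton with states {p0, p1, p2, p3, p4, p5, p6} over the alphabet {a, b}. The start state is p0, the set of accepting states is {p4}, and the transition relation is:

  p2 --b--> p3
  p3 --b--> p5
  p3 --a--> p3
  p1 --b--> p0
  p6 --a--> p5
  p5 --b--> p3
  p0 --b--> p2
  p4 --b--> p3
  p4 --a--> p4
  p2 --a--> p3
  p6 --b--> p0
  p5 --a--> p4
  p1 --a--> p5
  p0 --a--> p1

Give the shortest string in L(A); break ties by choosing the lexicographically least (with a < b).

aaa

A breadth-first search from p0 reaches an accepting state first via the path p0 → p1 → p5 → p4 on input aaa.
No string of length < 3 is accepted (BFS exhausts all shorter strings without reaching an accepting state), and aaa is the lexicographically least accepting string of length 3.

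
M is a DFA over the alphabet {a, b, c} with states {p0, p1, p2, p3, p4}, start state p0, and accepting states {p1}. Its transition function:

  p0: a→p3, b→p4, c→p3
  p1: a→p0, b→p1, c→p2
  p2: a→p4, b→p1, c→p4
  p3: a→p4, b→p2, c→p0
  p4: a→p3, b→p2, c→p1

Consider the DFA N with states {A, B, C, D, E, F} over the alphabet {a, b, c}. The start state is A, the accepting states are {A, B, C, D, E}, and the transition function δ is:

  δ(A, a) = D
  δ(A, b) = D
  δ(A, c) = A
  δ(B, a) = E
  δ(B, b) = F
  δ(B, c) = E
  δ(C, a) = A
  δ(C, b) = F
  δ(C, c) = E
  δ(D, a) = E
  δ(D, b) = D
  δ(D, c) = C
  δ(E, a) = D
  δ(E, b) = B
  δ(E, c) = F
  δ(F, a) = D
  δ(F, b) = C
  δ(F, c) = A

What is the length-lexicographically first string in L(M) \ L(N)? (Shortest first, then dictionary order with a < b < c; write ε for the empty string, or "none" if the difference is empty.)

aac

The string aac is accepted by M but not by N.
No shorter string lies in the difference, and aac is the lexicographically first length-3 string in L(M) \ L(N).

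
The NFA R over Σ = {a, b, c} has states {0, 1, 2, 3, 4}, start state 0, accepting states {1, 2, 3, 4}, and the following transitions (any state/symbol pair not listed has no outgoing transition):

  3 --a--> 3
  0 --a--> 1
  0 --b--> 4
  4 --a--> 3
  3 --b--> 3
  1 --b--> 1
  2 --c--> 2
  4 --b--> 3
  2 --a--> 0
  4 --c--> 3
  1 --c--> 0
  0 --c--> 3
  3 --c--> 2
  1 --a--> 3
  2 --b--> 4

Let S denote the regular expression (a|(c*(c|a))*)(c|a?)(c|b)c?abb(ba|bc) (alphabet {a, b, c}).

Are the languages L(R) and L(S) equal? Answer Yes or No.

The string a is accepted by R but rejected by S.
So L(R) ≠ L(S).

No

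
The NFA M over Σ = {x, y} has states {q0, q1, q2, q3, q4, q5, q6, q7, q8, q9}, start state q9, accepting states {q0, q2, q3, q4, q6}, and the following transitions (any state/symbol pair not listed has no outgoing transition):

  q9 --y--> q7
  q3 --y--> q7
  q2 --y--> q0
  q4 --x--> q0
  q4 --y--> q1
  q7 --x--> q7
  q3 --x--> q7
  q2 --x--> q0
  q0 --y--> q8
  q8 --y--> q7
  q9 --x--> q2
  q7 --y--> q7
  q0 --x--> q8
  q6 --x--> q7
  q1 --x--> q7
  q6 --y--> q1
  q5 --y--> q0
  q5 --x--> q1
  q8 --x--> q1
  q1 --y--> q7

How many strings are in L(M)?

3

The useful subgraph on states {q0, q2, q9} is acyclic, so L(M) is finite; the longest accepting path visits 3 useful states, giving maximum string length 2.
Counting accepting paths from q9 by length: 1 of length 1, 2 of length 2. Total 3.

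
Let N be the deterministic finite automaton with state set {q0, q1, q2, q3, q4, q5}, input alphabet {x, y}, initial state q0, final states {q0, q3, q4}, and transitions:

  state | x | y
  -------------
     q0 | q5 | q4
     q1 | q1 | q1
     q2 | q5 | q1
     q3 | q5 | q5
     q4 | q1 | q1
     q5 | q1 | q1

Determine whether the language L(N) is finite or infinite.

The useful states (reachable from q0 and able to reach an accepting state) are {q0, q4}.
Restricted to these states the transition graph has no cycle, so every accepting path has bounded length and L is finite.

finite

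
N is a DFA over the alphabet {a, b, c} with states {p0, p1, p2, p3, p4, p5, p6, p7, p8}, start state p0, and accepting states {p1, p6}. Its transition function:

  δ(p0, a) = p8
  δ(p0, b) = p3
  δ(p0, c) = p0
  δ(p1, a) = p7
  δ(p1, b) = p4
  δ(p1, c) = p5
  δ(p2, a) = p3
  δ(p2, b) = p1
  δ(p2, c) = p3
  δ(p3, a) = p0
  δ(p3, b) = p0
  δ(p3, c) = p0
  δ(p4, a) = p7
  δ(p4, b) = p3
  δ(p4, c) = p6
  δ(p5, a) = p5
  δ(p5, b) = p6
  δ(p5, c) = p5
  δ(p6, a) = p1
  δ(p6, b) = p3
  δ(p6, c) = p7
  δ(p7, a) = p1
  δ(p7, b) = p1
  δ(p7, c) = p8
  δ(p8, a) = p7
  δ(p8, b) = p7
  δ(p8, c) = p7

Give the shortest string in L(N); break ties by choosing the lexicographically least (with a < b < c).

A breadth-first search from p0 reaches an accepting state first via the path p0 → p8 → p7 → p1 on input aaa.
No string of length < 3 is accepted (BFS exhausts all shorter strings without reaching an accepting state), and aaa is the lexicographically least accepting string of length 3.

aaa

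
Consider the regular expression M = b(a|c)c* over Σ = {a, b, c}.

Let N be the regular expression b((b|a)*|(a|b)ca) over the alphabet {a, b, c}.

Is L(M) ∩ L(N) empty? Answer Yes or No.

No

The string ba is accepted by both M and N.
Hence L(M) ∩ L(N) ≠ ∅.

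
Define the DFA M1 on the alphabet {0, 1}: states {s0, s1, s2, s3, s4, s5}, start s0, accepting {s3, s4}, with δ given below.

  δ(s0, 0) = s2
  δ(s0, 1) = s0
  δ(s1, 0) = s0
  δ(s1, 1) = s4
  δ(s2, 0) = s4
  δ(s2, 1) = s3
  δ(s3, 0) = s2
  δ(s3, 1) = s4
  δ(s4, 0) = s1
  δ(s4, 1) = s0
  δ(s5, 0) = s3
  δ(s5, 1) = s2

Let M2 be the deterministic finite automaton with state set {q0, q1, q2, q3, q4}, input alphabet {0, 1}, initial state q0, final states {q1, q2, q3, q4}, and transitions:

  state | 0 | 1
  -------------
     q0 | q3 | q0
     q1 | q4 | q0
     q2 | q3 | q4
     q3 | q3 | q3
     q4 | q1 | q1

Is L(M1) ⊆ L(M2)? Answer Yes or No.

Exploring the product automaton M1 × M2 from the start pair (s0, q0), following both machines on each input symbol, reaches 6 state pairs: (s0, q0), (s2, q3), (s4, q3), (s3, q3), (s1, q3), (s0, q3).
M1 accepts in {s3, s4} and M2 accepts in {q1, q2, q3, q4}. The reachable pairs whose M1-component is accepting are (s4, q3), (s3, q3); in each of them the M2-component is accepting too, so the product for L(M1) \ L(M2) (M1-component accepting, M2-component rejecting) has no reachable accepting pair and the difference is empty.
Hence every string in L(M1) is also in L(M2).

Yes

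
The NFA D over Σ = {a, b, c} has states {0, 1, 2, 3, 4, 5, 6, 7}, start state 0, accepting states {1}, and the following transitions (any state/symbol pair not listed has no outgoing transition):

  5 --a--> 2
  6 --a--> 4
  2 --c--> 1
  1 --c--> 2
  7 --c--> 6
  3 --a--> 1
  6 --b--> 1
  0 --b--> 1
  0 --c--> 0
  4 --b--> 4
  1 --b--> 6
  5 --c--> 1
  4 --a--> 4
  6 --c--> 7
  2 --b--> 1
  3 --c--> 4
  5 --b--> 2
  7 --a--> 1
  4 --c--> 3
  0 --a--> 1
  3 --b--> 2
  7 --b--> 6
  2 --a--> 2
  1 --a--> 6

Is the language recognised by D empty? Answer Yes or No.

The string a is accepted: the run 0 → 1 ends in the accepting state 1.
Since at least one string is accepted, L(D) is not empty.

No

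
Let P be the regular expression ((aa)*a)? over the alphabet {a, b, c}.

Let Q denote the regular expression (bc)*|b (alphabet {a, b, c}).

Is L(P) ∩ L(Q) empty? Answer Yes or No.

The empty string ε is accepted by both P and Q.
Hence L(P) ∩ L(Q) ≠ ∅.

No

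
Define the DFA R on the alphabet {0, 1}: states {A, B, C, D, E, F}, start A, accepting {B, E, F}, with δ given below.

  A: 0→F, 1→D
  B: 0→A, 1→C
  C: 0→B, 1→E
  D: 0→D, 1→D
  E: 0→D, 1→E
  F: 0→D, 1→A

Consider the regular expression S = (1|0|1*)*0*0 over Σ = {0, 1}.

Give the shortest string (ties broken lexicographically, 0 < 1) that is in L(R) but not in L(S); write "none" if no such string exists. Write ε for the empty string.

none

Converting the expression S to a DFA (subset construction, then merging equivalent states) gives the minimal DFA with states {s0, s1}, start state s0, accepting states {s1} and transitions s0: 0→s1, 1→s0; s1: 0→s1, 1→s0.
Exploring the product automaton R × S from the start pair (A, s0), following both machines on each input symbol, reaches 4 state pairs: (A, s0), (F, s1), (D, s0), (D, s1).
R accepts in {B, E, F} and S accepts in {s1}. The reachable pairs whose R-component is accepting are (F, s1); in each of them the S-component is accepting too, so the product for L(R) \ L(S) (R-component accepting, S-component rejecting) has no reachable accepting pair and the difference is empty.
So every string accepted by R is also accepted by S: L(R) \ L(S) = ∅ and there is no such string.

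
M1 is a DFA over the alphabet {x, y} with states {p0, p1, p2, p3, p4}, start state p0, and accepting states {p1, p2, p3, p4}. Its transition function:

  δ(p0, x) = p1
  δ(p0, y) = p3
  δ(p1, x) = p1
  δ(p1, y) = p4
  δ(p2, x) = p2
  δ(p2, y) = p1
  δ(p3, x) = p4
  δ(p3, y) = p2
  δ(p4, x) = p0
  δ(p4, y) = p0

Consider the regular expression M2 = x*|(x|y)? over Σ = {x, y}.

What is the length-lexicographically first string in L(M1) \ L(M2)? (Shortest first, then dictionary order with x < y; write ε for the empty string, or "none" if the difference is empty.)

xy

The string xy is accepted by M1 but not by M2.
No shorter string lies in the difference, and xy is the lexicographically first length-2 string in L(M1) \ L(M2).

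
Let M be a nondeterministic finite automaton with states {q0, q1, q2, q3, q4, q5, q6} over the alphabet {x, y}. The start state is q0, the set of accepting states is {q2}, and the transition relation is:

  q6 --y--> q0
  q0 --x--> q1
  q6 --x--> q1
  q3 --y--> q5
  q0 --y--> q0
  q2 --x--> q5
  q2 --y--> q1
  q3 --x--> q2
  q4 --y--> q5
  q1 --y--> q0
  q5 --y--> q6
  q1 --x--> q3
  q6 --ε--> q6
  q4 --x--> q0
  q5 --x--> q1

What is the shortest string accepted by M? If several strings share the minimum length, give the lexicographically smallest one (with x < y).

A breadth-first search from q0 reaches an accepting state first via the path q0 → q1 → q3 → q2 on input xxx.
No string of length < 3 is accepted (BFS exhausts all shorter strings without reaching an accepting state), and xxx is the lexicographically least accepting string of length 3.

xxx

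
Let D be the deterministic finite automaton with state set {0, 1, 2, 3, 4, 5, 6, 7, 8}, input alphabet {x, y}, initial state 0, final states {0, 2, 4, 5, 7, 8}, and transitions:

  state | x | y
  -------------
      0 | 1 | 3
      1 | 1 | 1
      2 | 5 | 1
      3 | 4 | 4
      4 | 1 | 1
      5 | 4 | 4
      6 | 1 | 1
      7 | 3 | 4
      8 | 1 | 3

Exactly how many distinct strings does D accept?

3

The useful subgraph on states {0, 3, 4} is acyclic, so L(D) is finite; the longest accepting path visits 3 useful states, giving maximum string length 2.
Counting accepting paths from 0 by length: 1 of length 0, 2 of length 2. Total 3.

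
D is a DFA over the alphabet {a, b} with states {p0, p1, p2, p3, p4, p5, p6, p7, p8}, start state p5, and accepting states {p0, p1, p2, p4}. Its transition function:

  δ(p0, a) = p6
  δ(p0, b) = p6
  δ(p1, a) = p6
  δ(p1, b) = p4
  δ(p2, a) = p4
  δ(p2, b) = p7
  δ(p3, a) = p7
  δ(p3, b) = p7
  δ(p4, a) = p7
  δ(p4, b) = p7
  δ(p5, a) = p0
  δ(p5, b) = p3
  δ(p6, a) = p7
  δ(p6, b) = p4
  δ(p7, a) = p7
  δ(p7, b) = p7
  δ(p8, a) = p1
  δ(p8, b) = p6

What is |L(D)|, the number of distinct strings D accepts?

3

The useful subgraph on states {p0, p4, p5, p6} is acyclic, so L(D) is finite; the longest accepting path visits 4 useful states, giving maximum string length 3.
Counting accepting paths from p5 by length: 1 of length 1, 2 of length 3. Total 3.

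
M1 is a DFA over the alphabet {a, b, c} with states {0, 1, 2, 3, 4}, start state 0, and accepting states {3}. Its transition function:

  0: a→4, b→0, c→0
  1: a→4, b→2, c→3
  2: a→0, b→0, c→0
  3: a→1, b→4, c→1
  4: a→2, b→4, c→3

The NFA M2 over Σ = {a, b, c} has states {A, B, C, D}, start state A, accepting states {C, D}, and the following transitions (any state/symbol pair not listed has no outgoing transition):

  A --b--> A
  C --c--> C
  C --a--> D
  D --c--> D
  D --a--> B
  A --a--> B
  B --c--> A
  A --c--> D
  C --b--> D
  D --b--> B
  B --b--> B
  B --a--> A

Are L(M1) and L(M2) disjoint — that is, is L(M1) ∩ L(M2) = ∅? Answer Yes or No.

No

The string acbc is accepted by both M1 and M2.
Hence L(M1) ∩ L(M2) ≠ ∅.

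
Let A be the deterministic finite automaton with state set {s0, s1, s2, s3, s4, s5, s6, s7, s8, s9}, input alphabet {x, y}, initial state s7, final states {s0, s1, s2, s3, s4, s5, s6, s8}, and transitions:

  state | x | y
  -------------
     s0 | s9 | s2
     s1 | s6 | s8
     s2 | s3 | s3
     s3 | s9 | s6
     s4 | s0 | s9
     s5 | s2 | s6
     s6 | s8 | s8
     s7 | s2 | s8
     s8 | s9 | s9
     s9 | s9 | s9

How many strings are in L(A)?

10

The useful subgraph on states {s2, s3, s6, s7, s8} is acyclic, so L(A) is finite; the longest accepting path visits 5 useful states, giving maximum string length 4.
Counting accepting paths from s7 by length: 2 of length 1, 2 of length 2, 2 of length 3, 4 of length 4. Total 10.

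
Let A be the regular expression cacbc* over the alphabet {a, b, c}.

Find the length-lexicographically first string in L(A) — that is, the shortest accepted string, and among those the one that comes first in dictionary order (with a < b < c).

cacb

By inspection of the expression, no string of length less than 4 matches, and cacb is the lexicographically first match of length 4.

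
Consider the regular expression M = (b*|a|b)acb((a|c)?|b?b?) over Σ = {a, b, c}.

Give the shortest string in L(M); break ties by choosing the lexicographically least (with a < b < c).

By inspection of the expression, no string of length less than 3 matches, and acb is the lexicographically first match of length 3.

acb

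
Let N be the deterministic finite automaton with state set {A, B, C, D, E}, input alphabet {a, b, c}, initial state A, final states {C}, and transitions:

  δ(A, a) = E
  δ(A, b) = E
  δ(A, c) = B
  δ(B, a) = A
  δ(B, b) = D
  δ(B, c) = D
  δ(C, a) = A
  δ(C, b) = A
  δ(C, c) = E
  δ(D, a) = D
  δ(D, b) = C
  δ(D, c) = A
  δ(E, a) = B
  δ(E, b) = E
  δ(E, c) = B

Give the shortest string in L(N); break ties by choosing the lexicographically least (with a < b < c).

A breadth-first search from A reaches an accepting state first via the path A → B → D → C on input cbb.
No string of length < 3 is accepted (BFS exhausts all shorter strings without reaching an accepting state), and cbb is the lexicographically least accepting string of length 3.

cbb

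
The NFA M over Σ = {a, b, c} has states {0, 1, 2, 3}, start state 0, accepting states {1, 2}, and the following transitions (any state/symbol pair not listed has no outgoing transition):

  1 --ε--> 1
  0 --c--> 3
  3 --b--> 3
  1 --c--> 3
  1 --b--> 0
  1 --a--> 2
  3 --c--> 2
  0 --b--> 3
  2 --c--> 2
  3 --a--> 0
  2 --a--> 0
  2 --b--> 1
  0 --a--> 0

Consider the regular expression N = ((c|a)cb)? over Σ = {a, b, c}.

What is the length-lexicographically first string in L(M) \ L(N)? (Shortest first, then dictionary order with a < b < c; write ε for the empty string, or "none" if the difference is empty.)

The string bc is accepted by M but not by N.
No shorter string lies in the difference, and bc is the lexicographically first length-2 string in L(M) \ L(N).

bc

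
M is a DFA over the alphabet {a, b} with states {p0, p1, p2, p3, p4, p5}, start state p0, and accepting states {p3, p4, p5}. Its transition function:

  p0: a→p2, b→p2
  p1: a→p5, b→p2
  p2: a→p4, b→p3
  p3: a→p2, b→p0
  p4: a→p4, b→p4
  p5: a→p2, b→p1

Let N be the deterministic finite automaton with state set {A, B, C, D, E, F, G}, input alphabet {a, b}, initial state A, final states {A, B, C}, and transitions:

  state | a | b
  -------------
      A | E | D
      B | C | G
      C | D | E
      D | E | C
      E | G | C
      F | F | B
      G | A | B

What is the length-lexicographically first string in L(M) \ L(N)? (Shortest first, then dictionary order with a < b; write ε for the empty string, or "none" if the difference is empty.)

aa

The string aa is accepted by M but not by N.
No shorter string lies in the difference, and aa is the lexicographically first length-2 string in L(M) \ L(N).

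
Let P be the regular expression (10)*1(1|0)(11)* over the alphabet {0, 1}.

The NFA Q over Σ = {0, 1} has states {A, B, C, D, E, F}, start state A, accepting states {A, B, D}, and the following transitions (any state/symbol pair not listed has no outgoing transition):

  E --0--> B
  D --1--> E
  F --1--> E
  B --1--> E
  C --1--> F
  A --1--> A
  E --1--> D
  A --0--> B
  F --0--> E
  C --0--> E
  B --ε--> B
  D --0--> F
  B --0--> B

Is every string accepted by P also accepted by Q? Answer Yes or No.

Yes

Converting the expression P to a DFA (subset construction, then merging equivalent states) gives the minimal DFA with states {p0, p1, p2, p3, p4, p5}, start state p0, accepting states {p3, p4} and transitions p0: 0→p1, 1→p2; p1: 0→p1, 1→p1; p2: 0→p3, 1→p4; p3: 0→p1, 1→p2; p4: 0→p1, 1→p5; p5: 0→p1, 1→p4.
Exploring the product automaton P × Q from the start pair (p0, A), following both machines on each input symbol, reaches 12 state pairs: (p0, A), (p1, B), (p2, A), (p1, E), (p3, B), (p4, A), (p1, D), (p2, E), (p5, A), (p1, F), (p4, D), (p5, E).
P accepts in {p3, p4} and Q accepts in {A, B, D}. The reachable pairs whose P-component is accepting are (p3, B), (p4, A), (p4, D); in each of them the Q-component is accepting too, so the product for L(P) \ L(Q) (P-component accepting, Q-component rejecting) has no reachable accepting pair and the difference is empty.
Hence every string in L(P) is also in L(Q).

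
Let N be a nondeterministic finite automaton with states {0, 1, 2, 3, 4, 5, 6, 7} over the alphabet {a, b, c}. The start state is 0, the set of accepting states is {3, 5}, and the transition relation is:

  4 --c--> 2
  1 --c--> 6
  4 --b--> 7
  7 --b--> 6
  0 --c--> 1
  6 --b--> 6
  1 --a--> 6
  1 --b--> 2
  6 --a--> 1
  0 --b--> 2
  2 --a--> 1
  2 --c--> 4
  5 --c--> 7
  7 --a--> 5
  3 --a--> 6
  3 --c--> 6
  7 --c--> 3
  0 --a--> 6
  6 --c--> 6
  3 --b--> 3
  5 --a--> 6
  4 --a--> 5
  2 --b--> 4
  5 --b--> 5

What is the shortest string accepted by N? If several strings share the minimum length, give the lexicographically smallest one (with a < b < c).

bba

A breadth-first search from 0 reaches an accepting state first via the path 0 → 2 → 4 → 5 on input bba.
No string of length < 3 is accepted (BFS exhausts all shorter strings without reaching an accepting state), and bba is the lexicographically least accepting string of length 3.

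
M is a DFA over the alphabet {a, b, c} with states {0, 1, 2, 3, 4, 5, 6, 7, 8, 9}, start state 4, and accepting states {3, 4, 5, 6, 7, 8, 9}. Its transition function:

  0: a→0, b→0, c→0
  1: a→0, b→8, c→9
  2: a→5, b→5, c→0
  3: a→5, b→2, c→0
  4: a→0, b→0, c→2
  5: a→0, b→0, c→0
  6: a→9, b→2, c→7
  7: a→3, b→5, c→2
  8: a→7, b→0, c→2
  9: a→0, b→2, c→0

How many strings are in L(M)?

3

The useful subgraph on states {2, 4, 5} is acyclic, so L(M) is finite; the longest accepting path visits 3 useful states, giving maximum string length 2.
Counting accepting paths from 4 by length: 1 of length 0, 2 of length 2. Total 3.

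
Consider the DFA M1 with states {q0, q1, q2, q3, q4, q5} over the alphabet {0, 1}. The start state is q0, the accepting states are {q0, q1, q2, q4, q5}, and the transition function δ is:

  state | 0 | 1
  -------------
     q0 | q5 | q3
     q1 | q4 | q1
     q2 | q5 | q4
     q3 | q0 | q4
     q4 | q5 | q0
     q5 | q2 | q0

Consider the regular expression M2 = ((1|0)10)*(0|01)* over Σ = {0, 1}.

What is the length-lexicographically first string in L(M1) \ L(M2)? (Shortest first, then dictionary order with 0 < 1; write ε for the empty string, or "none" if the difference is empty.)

10

The string 10 is accepted by M1 but not by M2.
No shorter string lies in the difference, and 10 is the lexicographically first length-2 string in L(M1) \ L(M2).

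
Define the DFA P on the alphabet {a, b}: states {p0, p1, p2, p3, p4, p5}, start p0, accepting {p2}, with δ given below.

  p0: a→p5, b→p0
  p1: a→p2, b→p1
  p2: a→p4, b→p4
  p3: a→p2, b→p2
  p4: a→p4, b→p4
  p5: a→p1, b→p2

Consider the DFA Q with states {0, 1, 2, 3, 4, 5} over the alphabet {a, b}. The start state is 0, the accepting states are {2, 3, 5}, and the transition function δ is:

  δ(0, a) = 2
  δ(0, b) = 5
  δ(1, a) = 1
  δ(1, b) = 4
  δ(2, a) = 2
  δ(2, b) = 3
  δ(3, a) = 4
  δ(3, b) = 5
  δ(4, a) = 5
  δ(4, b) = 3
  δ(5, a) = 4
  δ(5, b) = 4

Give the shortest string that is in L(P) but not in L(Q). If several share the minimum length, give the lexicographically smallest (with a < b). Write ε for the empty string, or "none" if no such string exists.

The string aaba is accepted by P but not by Q.
No shorter string lies in the difference, and aaba is the lexicographically first length-4 string in L(P) \ L(Q).

aaba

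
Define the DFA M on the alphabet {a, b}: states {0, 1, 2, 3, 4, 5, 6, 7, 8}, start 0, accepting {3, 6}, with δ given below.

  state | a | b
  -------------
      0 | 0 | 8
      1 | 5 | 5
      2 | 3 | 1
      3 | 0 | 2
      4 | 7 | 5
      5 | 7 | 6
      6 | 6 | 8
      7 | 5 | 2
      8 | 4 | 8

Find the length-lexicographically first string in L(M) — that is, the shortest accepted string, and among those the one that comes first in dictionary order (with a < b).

babb

A breadth-first search from 0 reaches an accepting state first via the path 0 → 8 → 4 → 5 → 6 on input babb.
No string of length < 4 is accepted (BFS exhausts all shorter strings without reaching an accepting state), and babb is the lexicographically least accepting string of length 4.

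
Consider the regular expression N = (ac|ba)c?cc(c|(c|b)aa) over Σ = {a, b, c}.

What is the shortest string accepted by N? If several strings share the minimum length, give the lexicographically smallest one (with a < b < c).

By inspection of the expression, no string of length less than 5 matches, and acccc is the lexicographically first match of length 5.

acccc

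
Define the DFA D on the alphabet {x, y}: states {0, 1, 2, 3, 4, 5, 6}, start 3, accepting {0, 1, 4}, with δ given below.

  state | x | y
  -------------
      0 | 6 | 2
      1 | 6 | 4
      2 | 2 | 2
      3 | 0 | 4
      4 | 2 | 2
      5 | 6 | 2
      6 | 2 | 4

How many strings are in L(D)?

3

The useful subgraph on states {0, 3, 4, 6} is acyclic, so L(D) is finite; the longest accepting path visits 4 useful states, giving maximum string length 3.
Counting accepting paths from 3 by length: 2 of length 1, 1 of length 3. Total 3.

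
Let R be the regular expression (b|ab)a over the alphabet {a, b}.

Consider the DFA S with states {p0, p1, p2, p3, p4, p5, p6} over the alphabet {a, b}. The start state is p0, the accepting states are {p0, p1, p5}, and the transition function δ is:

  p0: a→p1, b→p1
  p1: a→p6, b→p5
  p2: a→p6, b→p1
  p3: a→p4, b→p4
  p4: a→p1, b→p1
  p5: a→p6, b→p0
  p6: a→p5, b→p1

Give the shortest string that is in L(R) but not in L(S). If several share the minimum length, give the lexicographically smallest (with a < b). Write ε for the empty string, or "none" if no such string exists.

ba

The string ba is accepted by R but not by S.
No shorter string lies in the difference, and ba is the lexicographically first length-2 string in L(R) \ L(S).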